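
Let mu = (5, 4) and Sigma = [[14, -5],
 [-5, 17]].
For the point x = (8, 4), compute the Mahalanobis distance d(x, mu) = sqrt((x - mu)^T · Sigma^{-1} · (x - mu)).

Step 1 — centre the observation: (x - mu) = (3, 0).

Step 2 — invert Sigma. det(Sigma) = 14·17 - (-5)² = 213.
  Sigma^{-1} = (1/det) · [[d, -b], [-b, a]] = [[0.0798, 0.0235],
 [0.0235, 0.0657]].

Step 3 — form the quadratic (x - mu)^T · Sigma^{-1} · (x - mu):
  Sigma^{-1} · (x - mu) = (0.2394, 0.0704).
  (x - mu)^T · [Sigma^{-1} · (x - mu)] = (3)·(0.2394) + (0)·(0.0704) = 0.7183.

Step 4 — take square root: d = √(0.7183) ≈ 0.8475.

d(x, mu) = √(0.7183) ≈ 0.8475


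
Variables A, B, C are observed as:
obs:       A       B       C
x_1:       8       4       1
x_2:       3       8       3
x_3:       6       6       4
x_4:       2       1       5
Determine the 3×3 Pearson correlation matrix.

Step 1 — column means:
  mean(A) = (8 + 3 + 6 + 2) / 4 = 19/4 = 4.75
  mean(B) = (4 + 8 + 6 + 1) / 4 = 19/4 = 4.75
  mean(C) = (1 + 3 + 4 + 5) / 4 = 13/4 = 3.25

Step 2 — sample variances and covariances s[i,j] = (1/(n-1)) · Σ_k (x_{k,i} - mean_i) · (x_{k,j} - mean_j), with n-1 = 3:
  s[A,A] = ((3.25)·(3.25) + (-1.75)·(-1.75) + (1.25)·(1.25) + (-2.75)·(-2.75)) / 3 = 22.75/3 = 7.5833
  s[A,B] = ((3.25)·(-0.75) + (-1.75)·(3.25) + (1.25)·(1.25) + (-2.75)·(-3.75)) / 3 = 3.75/3 = 1.25
  s[A,C] = ((3.25)·(-2.25) + (-1.75)·(-0.25) + (1.25)·(0.75) + (-2.75)·(1.75)) / 3 = -10.75/3 = -3.5833
  s[B,B] = ((-0.75)·(-0.75) + (3.25)·(3.25) + (1.25)·(1.25) + (-3.75)·(-3.75)) / 3 = 26.75/3 = 8.9167
  s[B,C] = ((-0.75)·(-2.25) + (3.25)·(-0.25) + (1.25)·(0.75) + (-3.75)·(1.75)) / 3 = -4.75/3 = -1.5833
  s[C,C] = ((-2.25)·(-2.25) + (-0.25)·(-0.25) + (0.75)·(0.75) + (1.75)·(1.75)) / 3 = 8.75/3 = 2.9167
  Sample standard deviations s_i = √(s[i,i]):
  s(A) = √(7.5833) = 2.7538
  s(B) = √(8.9167) = 2.9861
  s(C) = √(2.9167) = 1.7078

Step 3 — r_{ij} = s_{ij} / (s_i · s_j):
  r[A,A] = 1 (diagonal).
  r[A,B] = 1.25 / (2.7538 · 2.9861) = 1.25 / 8.223 = 0.152
  r[A,C] = -3.5833 / (2.7538 · 1.7078) = -3.5833 / 4.703 = -0.7619
  r[B,B] = 1 (diagonal).
  r[B,C] = -1.5833 / (2.9861 · 1.7078) = -1.5833 / 5.0997 = -0.3105
  r[C,C] = 1 (diagonal).

R is symmetric with unit diagonal. Assembling:

R = [[1, 0.152, -0.7619],
 [0.152, 1, -0.3105],
 [-0.7619, -0.3105, 1]]


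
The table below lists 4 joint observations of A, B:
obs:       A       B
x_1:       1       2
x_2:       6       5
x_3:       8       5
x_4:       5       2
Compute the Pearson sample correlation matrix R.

Step 1 — column means:
  mean(A) = (1 + 6 + 8 + 5) / 4 = 20/4 = 5
  mean(B) = (2 + 5 + 5 + 2) / 4 = 14/4 = 3.5

Step 2 — sample variances and covariances s[i,j] = (1/(n-1)) · Σ_k (x_{k,i} - mean_i) · (x_{k,j} - mean_j), with n-1 = 3:
  s[A,A] = ((-4)·(-4) + (1)·(1) + (3)·(3) + (0)·(0)) / 3 = 26/3 = 8.6667
  s[A,B] = ((-4)·(-1.5) + (1)·(1.5) + (3)·(1.5) + (0)·(-1.5)) / 3 = 12/3 = 4
  s[B,B] = ((-1.5)·(-1.5) + (1.5)·(1.5) + (1.5)·(1.5) + (-1.5)·(-1.5)) / 3 = 9/3 = 3
  Sample standard deviations s_i = √(s[i,i]):
  s(A) = √(8.6667) = 2.9439
  s(B) = √(3) = 1.7321

Step 3 — r_{ij} = s_{ij} / (s_i · s_j):
  r[A,A] = 1 (diagonal).
  r[A,B] = 4 / (2.9439 · 1.7321) = 4 / 5.099 = 0.7845
  r[B,B] = 1 (diagonal).

R is symmetric with unit diagonal. Assembling:

R = [[1, 0.7845],
 [0.7845, 1]]


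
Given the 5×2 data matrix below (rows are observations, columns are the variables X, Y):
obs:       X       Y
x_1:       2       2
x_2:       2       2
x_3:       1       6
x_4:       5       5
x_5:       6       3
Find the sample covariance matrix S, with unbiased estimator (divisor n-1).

Step 1 — column means:
  mean(X) = (2 + 2 + 1 + 5 + 6) / 5 = 16/5 = 3.2
  mean(Y) = (2 + 2 + 6 + 5 + 3) / 5 = 18/5 = 3.6

Step 2 — sample covariance S[i,j] = (1/(n-1)) · Σ_k (x_{k,i} - mean_i) · (x_{k,j} - mean_j), with n-1 = 4.
  S[X,X] = ((-1.2)·(-1.2) + (-1.2)·(-1.2) + (-2.2)·(-2.2) + (1.8)·(1.8) + (2.8)·(2.8)) / 4 = 18.8/4 = 4.7
  S[X,Y] = ((-1.2)·(-1.6) + (-1.2)·(-1.6) + (-2.2)·(2.4) + (1.8)·(1.4) + (2.8)·(-0.6)) / 4 = -0.6/4 = -0.15
  S[Y,Y] = ((-1.6)·(-1.6) + (-1.6)·(-1.6) + (2.4)·(2.4) + (1.4)·(1.4) + (-0.6)·(-0.6)) / 4 = 13.2/4 = 3.3

S is symmetric (S[j,i] = S[i,j]). Assembling:

S = [[4.7, -0.15],
 [-0.15, 3.3]]


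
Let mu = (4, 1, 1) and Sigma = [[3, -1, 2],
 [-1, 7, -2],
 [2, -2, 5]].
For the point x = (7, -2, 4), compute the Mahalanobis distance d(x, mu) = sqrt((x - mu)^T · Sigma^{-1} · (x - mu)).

Step 1 — centre the observation: (x - mu) = (3, -3, 3).

Step 2 — invert Sigma (cofactor / det for 3×3, or solve directly):
  Sigma^{-1} = [[0.4559, 0.0147, -0.1765],
 [0.0147, 0.1618, 0.0588],
 [-0.1765, 0.0588, 0.2941]].

Step 3 — form the quadratic (x - mu)^T · Sigma^{-1} · (x - mu):
  Sigma^{-1} · (x - mu) = (0.7941, -0.2647, 0.1765).
  (x - mu)^T · [Sigma^{-1} · (x - mu)] = (3)·(0.7941) + (-3)·(-0.2647) + (3)·(0.1765) = 3.7059.

Step 4 — take square root: d = √(3.7059) ≈ 1.9251.

d(x, mu) = √(3.7059) ≈ 1.9251


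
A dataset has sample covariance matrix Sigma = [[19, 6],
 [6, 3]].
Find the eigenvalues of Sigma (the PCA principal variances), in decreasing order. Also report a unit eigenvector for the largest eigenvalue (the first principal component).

Step 1 — characteristic polynomial of 2×2 Sigma:
  det(Sigma - λI) = λ² - trace · λ + det = 0.
  trace = 19 + 3 = 22, det = 19·3 - (6)² = 21.
Step 2 — discriminant:
  Δ = trace² - 4·det = 484 - 84 = 400.
Step 3 — eigenvalues:
  λ = (trace ± √Δ)/2 = (22 ± 20)/2,
  λ_1 = 21,  λ_2 = 1.

Step 4 — unit eigenvector for λ_1: solve (Sigma - λ_1 I)v = 0. First row:
  (19 - 21)·v_x + (6)·v_y = 0, i.e. (-2)·v_x + (6)·v_y = 0,
  so v ∝ (b, λ_1 - a) = (6, 2) = u.
  ||u|| = √((6)² + (2)²) = √(40) ≈ 6.3246,
  v_1 = u/||u|| ≈ (0.9487, 0.3162) (||v_1|| = 1).

λ_1 = 21,  λ_2 = 1;  v_1 ≈ (0.9487, 0.3162)


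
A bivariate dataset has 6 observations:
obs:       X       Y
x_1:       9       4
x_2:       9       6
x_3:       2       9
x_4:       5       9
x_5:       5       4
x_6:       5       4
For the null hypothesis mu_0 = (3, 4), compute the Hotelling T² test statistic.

Step 1 — sample mean vector:
  mean(X) = (9 + 9 + 2 + 5 + 5 + 5) / 6 = 35/6 = 5.8333
  mean(Y) = (4 + 6 + 9 + 9 + 4 + 4) / 6 = 36/6 = 6
  x̄ = (5.8333, 6),  deviation x̄ - mu_0 = (5.8333, 6) - (3, 4) = (2.8333, 2).

Step 2 — sample covariance matrix, S[i,j] = (1/(n-1)) · Σ_k (x_{k,i} - mean_i) · (x_{k,j} - mean_j), divisor n-1 = 5:
  S[X,X] = ((3.1667)·(3.1667) + (3.1667)·(3.1667) + (-3.8333)·(-3.8333) + (-0.8333)·(-0.8333) + (-0.8333)·(-0.8333) + (-0.8333)·(-0.8333)) / 5 = 36.8333/5 = 7.3667
  S[X,Y] = ((3.1667)·(-2) + (3.1667)·(0) + (-3.8333)·(3) + (-0.8333)·(3) + (-0.8333)·(-2) + (-0.8333)·(-2)) / 5 = -17/5 = -3.4
  S[Y,Y] = ((-2)·(-2) + (0)·(0) + (3)·(3) + (3)·(3) + (-2)·(-2) + (-2)·(-2)) / 5 = 30/5 = 6
  S = [[7.3667, -3.4],
 [-3.4, 6]].

Step 3 — invert S. det(S) = 7.3667·6 - (-3.4)² = 32.64.
  S^{-1} = (1/det) · [[d, -b], [-b, a]] = [[0.1838, 0.1042],
 [0.1042, 0.2257]].

Step 4 — quadratic form (x̄ - mu_0)^T · S^{-1} · (x̄ - mu_0):
  S^{-1} · (x̄ - mu_0) = (0.7292, 0.7465),
  (x̄ - mu_0)^T · [...] = (2.8333)·(0.7292) + (2)·(0.7465) = 3.559.

Step 5 — scale by n: T² = 6 · 3.559 = 21.3542.

T² ≈ 21.3542


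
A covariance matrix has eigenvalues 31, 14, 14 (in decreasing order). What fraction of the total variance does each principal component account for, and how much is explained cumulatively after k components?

Step 1 — total variance = trace(Sigma) = Σ λ_i = 31 + 14 + 14 = 59.

Step 2 — fraction explained by component i = λ_i / Σ λ:
  PC1: 31/59 = 0.5254
  PC2: 14/59 = 0.2373
  PC3: 14/59 = 0.2373

Step 3 — cumulative fraction after k components = (λ_1 + ... + λ_k) / Σ λ:
  k = 1: 31/59 = 0.5254
  k = 2: (31 + 14)/59 = 45/59 = 0.7627
  k = 3: (31 + 14 + 14)/59 = 59/59 = 1

Summary (fraction, with percent):

explained: PC1 0.5254 (52.54%), PC2 0.2373 (23.73%), PC3 0.2373 (23.73%);  cumulative: 0.5254, 0.7627, 1


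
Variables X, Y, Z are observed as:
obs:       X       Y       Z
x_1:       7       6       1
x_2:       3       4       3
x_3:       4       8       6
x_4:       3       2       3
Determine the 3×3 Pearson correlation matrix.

Step 1 — column means:
  mean(X) = (7 + 3 + 4 + 3) / 4 = 17/4 = 4.25
  mean(Y) = (6 + 4 + 8 + 2) / 4 = 20/4 = 5
  mean(Z) = (1 + 3 + 6 + 3) / 4 = 13/4 = 3.25

Step 2 — sample variances and covariances s[i,j] = (1/(n-1)) · Σ_k (x_{k,i} - mean_i) · (x_{k,j} - mean_j), with n-1 = 3:
  s[X,X] = ((2.75)·(2.75) + (-1.25)·(-1.25) + (-0.25)·(-0.25) + (-1.25)·(-1.25)) / 3 = 10.75/3 = 3.5833
  s[X,Y] = ((2.75)·(1) + (-1.25)·(-1) + (-0.25)·(3) + (-1.25)·(-3)) / 3 = 7/3 = 2.3333
  s[X,Z] = ((2.75)·(-2.25) + (-1.25)·(-0.25) + (-0.25)·(2.75) + (-1.25)·(-0.25)) / 3 = -6.25/3 = -2.0833
  s[Y,Y] = ((1)·(1) + (-1)·(-1) + (3)·(3) + (-3)·(-3)) / 3 = 20/3 = 6.6667
  s[Y,Z] = ((1)·(-2.25) + (-1)·(-0.25) + (3)·(2.75) + (-3)·(-0.25)) / 3 = 7/3 = 2.3333
  s[Z,Z] = ((-2.25)·(-2.25) + (-0.25)·(-0.25) + (2.75)·(2.75) + (-0.25)·(-0.25)) / 3 = 12.75/3 = 4.25
  Sample standard deviations s_i = √(s[i,i]):
  s(X) = √(3.5833) = 1.893
  s(Y) = √(6.6667) = 2.582
  s(Z) = √(4.25) = 2.0616

Step 3 — r_{ij} = s_{ij} / (s_i · s_j):
  r[X,X] = 1 (diagonal).
  r[X,Y] = 2.3333 / (1.893 · 2.582) = 2.3333 / 4.8876 = 0.4774
  r[X,Z] = -2.0833 / (1.893 · 2.0616) = -2.0833 / 3.9025 = -0.5339
  r[Y,Y] = 1 (diagonal).
  r[Y,Z] = 2.3333 / (2.582 · 2.0616) = 2.3333 / 5.3229 = 0.4384
  r[Z,Z] = 1 (diagonal).

R is symmetric with unit diagonal. Assembling:

R = [[1, 0.4774, -0.5339],
 [0.4774, 1, 0.4384],
 [-0.5339, 0.4384, 1]]


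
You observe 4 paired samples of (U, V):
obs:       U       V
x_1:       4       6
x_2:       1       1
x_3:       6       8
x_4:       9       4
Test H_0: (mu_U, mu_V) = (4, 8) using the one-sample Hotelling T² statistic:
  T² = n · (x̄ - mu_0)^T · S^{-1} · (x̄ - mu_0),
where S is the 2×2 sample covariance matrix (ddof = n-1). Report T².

Step 1 — sample mean vector:
  mean(U) = (4 + 1 + 6 + 9) / 4 = 20/4 = 5
  mean(V) = (6 + 1 + 8 + 4) / 4 = 19/4 = 4.75
  x̄ = (5, 4.75),  deviation x̄ - mu_0 = (5, 4.75) - (4, 8) = (1, -3.25).

Step 2 — sample covariance matrix, S[i,j] = (1/(n-1)) · Σ_k (x_{k,i} - mean_i) · (x_{k,j} - mean_j), divisor n-1 = 3:
  S[U,U] = ((-1)·(-1) + (-4)·(-4) + (1)·(1) + (4)·(4)) / 3 = 34/3 = 11.3333
  S[U,V] = ((-1)·(1.25) + (-4)·(-3.75) + (1)·(3.25) + (4)·(-0.75)) / 3 = 14/3 = 4.6667
  S[V,V] = ((1.25)·(1.25) + (-3.75)·(-3.75) + (3.25)·(3.25) + (-0.75)·(-0.75)) / 3 = 26.75/3 = 8.9167
  S = [[11.3333, 4.6667],
 [4.6667, 8.9167]].

Step 3 — invert S. det(S) = 11.3333·8.9167 - (4.6667)² = 79.2778.
  S^{-1} = (1/det) · [[d, -b], [-b, a]] = [[0.1125, -0.0589],
 [-0.0589, 0.143]].

Step 4 — quadratic form (x̄ - mu_0)^T · S^{-1} · (x̄ - mu_0):
  S^{-1} · (x̄ - mu_0) = (0.3038, -0.5235),
  (x̄ - mu_0)^T · [...] = (1)·(0.3038) + (-3.25)·(-0.5235) = 2.0051.

Step 5 — scale by n: T² = 4 · 2.0051 = 8.0203.

T² ≈ 8.0203


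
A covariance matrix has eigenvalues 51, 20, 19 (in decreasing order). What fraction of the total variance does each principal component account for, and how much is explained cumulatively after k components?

Step 1 — total variance = trace(Sigma) = Σ λ_i = 51 + 20 + 19 = 90.

Step 2 — fraction explained by component i = λ_i / Σ λ:
  PC1: 51/90 = 0.5667
  PC2: 20/90 = 0.2222
  PC3: 19/90 = 0.2111

Step 3 — cumulative fraction after k components = (λ_1 + ... + λ_k) / Σ λ:
  k = 1: 51/90 = 0.5667
  k = 2: (51 + 20)/90 = 71/90 = 0.7889
  k = 3: (51 + 20 + 19)/90 = 90/90 = 1

Summary (fraction, with percent):

explained: PC1 0.5667 (56.67%), PC2 0.2222 (22.22%), PC3 0.2111 (21.11%);  cumulative: 0.5667, 0.7889, 1


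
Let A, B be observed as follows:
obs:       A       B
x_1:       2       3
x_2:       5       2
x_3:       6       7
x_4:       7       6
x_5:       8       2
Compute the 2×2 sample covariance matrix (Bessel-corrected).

Step 1 — column means:
  mean(A) = (2 + 5 + 6 + 7 + 8) / 5 = 28/5 = 5.6
  mean(B) = (3 + 2 + 7 + 6 + 2) / 5 = 20/5 = 4

Step 2 — sample covariance S[i,j] = (1/(n-1)) · Σ_k (x_{k,i} - mean_i) · (x_{k,j} - mean_j), with n-1 = 4.
  S[A,A] = ((-3.6)·(-3.6) + (-0.6)·(-0.6) + (0.4)·(0.4) + (1.4)·(1.4) + (2.4)·(2.4)) / 4 = 21.2/4 = 5.3
  S[A,B] = ((-3.6)·(-1) + (-0.6)·(-2) + (0.4)·(3) + (1.4)·(2) + (2.4)·(-2)) / 4 = 4/4 = 1
  S[B,B] = ((-1)·(-1) + (-2)·(-2) + (3)·(3) + (2)·(2) + (-2)·(-2)) / 4 = 22/4 = 5.5

S is symmetric (S[j,i] = S[i,j]). Assembling:

S = [[5.3, 1],
 [1, 5.5]]


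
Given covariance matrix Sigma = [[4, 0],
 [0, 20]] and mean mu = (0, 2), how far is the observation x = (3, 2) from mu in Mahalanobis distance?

Step 1 — centre the observation: (x - mu) = (3, 0).

Step 2 — invert Sigma. det(Sigma) = 4·20 - (0)² = 80.
  Sigma^{-1} = (1/det) · [[d, -b], [-b, a]] = [[0.25, 0],
 [0, 0.05]].

Step 3 — form the quadratic (x - mu)^T · Sigma^{-1} · (x - mu):
  Sigma^{-1} · (x - mu) = (0.75, 0).
  (x - mu)^T · [Sigma^{-1} · (x - mu)] = (3)·(0.75) + (0)·(0) = 2.25.

Step 4 — take square root: d = √(2.25) ≈ 1.5.

d(x, mu) = √(2.25) ≈ 1.5


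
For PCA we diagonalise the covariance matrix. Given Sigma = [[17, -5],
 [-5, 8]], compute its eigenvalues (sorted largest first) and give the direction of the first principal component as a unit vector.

Step 1 — characteristic polynomial of 2×2 Sigma:
  det(Sigma - λI) = λ² - trace · λ + det = 0.
  trace = 17 + 8 = 25, det = 17·8 - (-5)² = 111.
Step 2 — discriminant:
  Δ = trace² - 4·det = 625 - 444 = 181.
Step 3 — eigenvalues:
  λ = (trace ± √Δ)/2 = (25 ± 13.4536)/2,
  λ_1 = 19.2268,  λ_2 = 5.7732.

Step 4 — unit eigenvector for λ_1: solve (Sigma - λ_1 I)v = 0. First row:
  (17 - 19.2268)·v_x + (-5)·v_y = 0, i.e. (-2.2268)·v_x + (-5)·v_y = 0,
  so v ∝ (b, λ_1 - a) = (-5, 2.2268); multiply by -1 so the first entry is positive: u = (5, -2.2268).
  ||u|| = √((5)² + (-2.2268)²) = √(29.9587) ≈ 5.4735,
  v_1 = u/||u|| ≈ (0.9135, -0.4068) (||v_1|| = 1).

λ_1 = 19.2268,  λ_2 = 5.7732;  v_1 ≈ (0.9135, -0.4068)


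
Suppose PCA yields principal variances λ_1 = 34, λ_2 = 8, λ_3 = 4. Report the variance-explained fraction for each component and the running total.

Step 1 — total variance = trace(Sigma) = Σ λ_i = 34 + 8 + 4 = 46.

Step 2 — fraction explained by component i = λ_i / Σ λ:
  PC1: 34/46 = 0.7391
  PC2: 8/46 = 0.1739
  PC3: 4/46 = 0.087

Step 3 — cumulative fraction after k components = (λ_1 + ... + λ_k) / Σ λ:
  k = 1: 34/46 = 0.7391
  k = 2: (34 + 8)/46 = 42/46 = 0.913
  k = 3: (34 + 8 + 4)/46 = 46/46 = 1

Summary (fraction, with percent):

explained: PC1 0.7391 (73.91%), PC2 0.1739 (17.39%), PC3 0.087 (8.7%);  cumulative: 0.7391, 0.913, 1


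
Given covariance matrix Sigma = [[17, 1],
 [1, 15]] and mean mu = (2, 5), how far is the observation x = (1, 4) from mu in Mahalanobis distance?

Step 1 — centre the observation: (x - mu) = (-1, -1).

Step 2 — invert Sigma. det(Sigma) = 17·15 - (1)² = 254.
  Sigma^{-1} = (1/det) · [[d, -b], [-b, a]] = [[0.0591, -0.0039],
 [-0.0039, 0.0669]].

Step 3 — form the quadratic (x - mu)^T · Sigma^{-1} · (x - mu):
  Sigma^{-1} · (x - mu) = (-0.0551, -0.063).
  (x - mu)^T · [Sigma^{-1} · (x - mu)] = (-1)·(-0.0551) + (-1)·(-0.063) = 0.1181.

Step 4 — take square root: d = √(0.1181) ≈ 0.3437.

d(x, mu) = √(0.1181) ≈ 0.3437


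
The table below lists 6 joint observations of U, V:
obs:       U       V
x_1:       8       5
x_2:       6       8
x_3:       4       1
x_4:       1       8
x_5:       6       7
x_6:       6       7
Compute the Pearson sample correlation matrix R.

Step 1 — column means:
  mean(U) = (8 + 6 + 4 + 1 + 6 + 6) / 6 = 31/6 = 5.1667
  mean(V) = (5 + 8 + 1 + 8 + 7 + 7) / 6 = 36/6 = 6

Step 2 — sample variances and covariances s[i,j] = (1/(n-1)) · Σ_k (x_{k,i} - mean_i) · (x_{k,j} - mean_j), with n-1 = 5:
  s[U,U] = ((2.8333)·(2.8333) + (0.8333)·(0.8333) + (-1.1667)·(-1.1667) + (-4.1667)·(-4.1667) + (0.8333)·(0.8333) + (0.8333)·(0.8333)) / 5 = 28.8333/5 = 5.7667
  s[U,V] = ((2.8333)·(-1) + (0.8333)·(2) + (-1.1667)·(-5) + (-4.1667)·(2) + (0.8333)·(1) + (0.8333)·(1)) / 5 = -2/5 = -0.4
  s[V,V] = ((-1)·(-1) + (2)·(2) + (-5)·(-5) + (2)·(2) + (1)·(1) + (1)·(1)) / 5 = 36/5 = 7.2
  Sample standard deviations s_i = √(s[i,i]):
  s(U) = √(5.7667) = 2.4014
  s(V) = √(7.2) = 2.6833

Step 3 — r_{ij} = s_{ij} / (s_i · s_j):
  r[U,U] = 1 (diagonal).
  r[U,V] = -0.4 / (2.4014 · 2.6833) = -0.4 / 6.4436 = -0.0621
  r[V,V] = 1 (diagonal).

R is symmetric with unit diagonal. Assembling:

R = [[1, -0.0621],
 [-0.0621, 1]]


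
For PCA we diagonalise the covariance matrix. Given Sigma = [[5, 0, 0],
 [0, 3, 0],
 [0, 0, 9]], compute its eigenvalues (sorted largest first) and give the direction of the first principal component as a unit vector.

Step 1 — characteristic polynomial p(λ) = det(λI - Sigma) = λ³ - tr·λ² + c_1·λ - det, where tr = trace, c_1 = sum of the principal 2×2 minors, det = det(Sigma):
  tr = 5 + 3 + 9 = 17,
  c_1 = (5·3 - (0)²) + (5·9 - (0)²) + (3·9 - (0)²) = 15 + 45 + 27 = 87,
  det = 5·(3·9 - (0)²) - (0)·((0)·9 - (0)·(0)) + (0)·((0)·(0) - 3·(0)) = 5·(27) - (0)·(0) + (0)·(0) = 135.
  So p(λ) = λ³ - 17λ² + 87λ - 135.
Step 2 — look for an integer root (rational root theorem: any rational root is an integer divisor of 135). Testing λ = 3:
  p(3) = 27 - 153 + 261 - 135 = 0  ✓
  Dividing out (λ - 3): p(λ) = (λ - 3)(λ² - 14λ + 45).
Step 3 — remaining eigenvalues from the quadratic λ² - 14λ + 45 = 0:
  Δ = 14² - 4·45 = 196 - 180 = 16,  λ = (14 ± √16)/2 = (14 ± 4)/2 = 9 or 5.
  Sorted: λ_1 = 9,  λ_2 = 5,  λ_3 = 3  (check: sum = 17 = tr ✓).

Step 4 — unit eigenvector for λ_1 = 9: v spans the null space of (Sigma - λ_1 I), whose rows are
  r_1 = (-4, 0, 0),  r_2 = (0, -6, 0),  r_3 = (0, 0, 0).
  v is orthogonal to every row, so take v ∝ r_1 × r_2 = ((0)·(0) - (0)·(-6), (0)·(0) - (-4)·(0), (-4)·(-6) - (0)·(0)) = (0, 0, 24).
  Rescale (divide by 24): u = (0, 0, 1).
  ||u|| = √((0)² + (0)² + (1)²) = √(1) = 1,  v_1 = u/||u|| ≈ (0, 0, 1) (||v_1|| = 1).

λ_1 = 9,  λ_2 = 5,  λ_3 = 3;  v_1 ≈ (0, 0, 1)


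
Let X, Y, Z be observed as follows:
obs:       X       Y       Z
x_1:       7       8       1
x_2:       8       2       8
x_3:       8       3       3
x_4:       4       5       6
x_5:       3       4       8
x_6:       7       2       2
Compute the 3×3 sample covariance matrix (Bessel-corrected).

Step 1 — column means:
  mean(X) = (7 + 8 + 8 + 4 + 3 + 7) / 6 = 37/6 = 6.1667
  mean(Y) = (8 + 2 + 3 + 5 + 4 + 2) / 6 = 24/6 = 4
  mean(Z) = (1 + 8 + 3 + 6 + 8 + 2) / 6 = 28/6 = 4.6667

Step 2 — sample covariance S[i,j] = (1/(n-1)) · Σ_k (x_{k,i} - mean_i) · (x_{k,j} - mean_j), with n-1 = 5.
  S[X,X] = ((0.8333)·(0.8333) + (1.8333)·(1.8333) + (1.8333)·(1.8333) + (-2.1667)·(-2.1667) + (-3.1667)·(-3.1667) + (0.8333)·(0.8333)) / 5 = 22.8333/5 = 4.5667
  S[X,Y] = ((0.8333)·(4) + (1.8333)·(-2) + (1.8333)·(-1) + (-2.1667)·(1) + (-3.1667)·(0) + (0.8333)·(-2)) / 5 = -6/5 = -1.2
  S[X,Z] = ((0.8333)·(-3.6667) + (1.8333)·(3.3333) + (1.8333)·(-1.6667) + (-2.1667)·(1.3333) + (-3.1667)·(3.3333) + (0.8333)·(-2.6667)) / 5 = -15.6667/5 = -3.1333
  S[Y,Y] = ((4)·(4) + (-2)·(-2) + (-1)·(-1) + (1)·(1) + (0)·(0) + (-2)·(-2)) / 5 = 26/5 = 5.2
  S[Y,Z] = ((4)·(-3.6667) + (-2)·(3.3333) + (-1)·(-1.6667) + (1)·(1.3333) + (0)·(3.3333) + (-2)·(-2.6667)) / 5 = -13/5 = -2.6
  S[Z,Z] = ((-3.6667)·(-3.6667) + (3.3333)·(3.3333) + (-1.6667)·(-1.6667) + (1.3333)·(1.3333) + (3.3333)·(3.3333) + (-2.6667)·(-2.6667)) / 5 = 47.3333/5 = 9.4667

S is symmetric (S[j,i] = S[i,j]). Assembling:

S = [[4.5667, -1.2, -3.1333],
 [-1.2, 5.2, -2.6],
 [-3.1333, -2.6, 9.4667]]


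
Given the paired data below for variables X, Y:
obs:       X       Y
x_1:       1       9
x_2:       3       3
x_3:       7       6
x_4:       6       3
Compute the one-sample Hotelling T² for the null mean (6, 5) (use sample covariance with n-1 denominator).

Step 1 — sample mean vector:
  mean(X) = (1 + 3 + 7 + 6) / 4 = 17/4 = 4.25
  mean(Y) = (9 + 3 + 6 + 3) / 4 = 21/4 = 5.25
  x̄ = (4.25, 5.25),  deviation x̄ - mu_0 = (4.25, 5.25) - (6, 5) = (-1.75, 0.25).

Step 2 — sample covariance matrix, S[i,j] = (1/(n-1)) · Σ_k (x_{k,i} - mean_i) · (x_{k,j} - mean_j), divisor n-1 = 3:
  S[X,X] = ((-3.25)·(-3.25) + (-1.25)·(-1.25) + (2.75)·(2.75) + (1.75)·(1.75)) / 3 = 22.75/3 = 7.5833
  S[X,Y] = ((-3.25)·(3.75) + (-1.25)·(-2.25) + (2.75)·(0.75) + (1.75)·(-2.25)) / 3 = -11.25/3 = -3.75
  S[Y,Y] = ((3.75)·(3.75) + (-2.25)·(-2.25) + (0.75)·(0.75) + (-2.25)·(-2.25)) / 3 = 24.75/3 = 8.25
  S = [[7.5833, -3.75],
 [-3.75, 8.25]].

Step 3 — invert S. det(S) = 7.5833·8.25 - (-3.75)² = 48.5.
  S^{-1} = (1/det) · [[d, -b], [-b, a]] = [[0.1701, 0.0773],
 [0.0773, 0.1564]].

Step 4 — quadratic form (x̄ - mu_0)^T · S^{-1} · (x̄ - mu_0):
  S^{-1} · (x̄ - mu_0) = (-0.2784, -0.0962),
  (x̄ - mu_0)^T · [...] = (-1.75)·(-0.2784) + (0.25)·(-0.0962) = 0.4631.

Step 5 — scale by n: T² = 4 · 0.4631 = 1.8522.

T² ≈ 1.8522


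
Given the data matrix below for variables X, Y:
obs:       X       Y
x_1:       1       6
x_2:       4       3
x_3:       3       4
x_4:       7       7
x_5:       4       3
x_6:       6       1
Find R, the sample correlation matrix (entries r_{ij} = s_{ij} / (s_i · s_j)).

Step 1 — column means:
  mean(X) = (1 + 4 + 3 + 7 + 4 + 6) / 6 = 25/6 = 4.1667
  mean(Y) = (6 + 3 + 4 + 7 + 3 + 1) / 6 = 24/6 = 4

Step 2 — sample variances and covariances s[i,j] = (1/(n-1)) · Σ_k (x_{k,i} - mean_i) · (x_{k,j} - mean_j), with n-1 = 5:
  s[X,X] = ((-3.1667)·(-3.1667) + (-0.1667)·(-0.1667) + (-1.1667)·(-1.1667) + (2.8333)·(2.8333) + (-0.1667)·(-0.1667) + (1.8333)·(1.8333)) / 5 = 22.8333/5 = 4.5667
  s[X,Y] = ((-3.1667)·(2) + (-0.1667)·(-1) + (-1.1667)·(0) + (2.8333)·(3) + (-0.1667)·(-1) + (1.8333)·(-3)) / 5 = -3/5 = -0.6
  s[Y,Y] = ((2)·(2) + (-1)·(-1) + (0)·(0) + (3)·(3) + (-1)·(-1) + (-3)·(-3)) / 5 = 24/5 = 4.8
  Sample standard deviations s_i = √(s[i,i]):
  s(X) = √(4.5667) = 2.137
  s(Y) = √(4.8) = 2.1909

Step 3 — r_{ij} = s_{ij} / (s_i · s_j):
  r[X,X] = 1 (diagonal).
  r[X,Y] = -0.6 / (2.137 · 2.1909) = -0.6 / 4.6819 = -0.1282
  r[Y,Y] = 1 (diagonal).

R is symmetric with unit diagonal. Assembling:

R = [[1, -0.1282],
 [-0.1282, 1]]


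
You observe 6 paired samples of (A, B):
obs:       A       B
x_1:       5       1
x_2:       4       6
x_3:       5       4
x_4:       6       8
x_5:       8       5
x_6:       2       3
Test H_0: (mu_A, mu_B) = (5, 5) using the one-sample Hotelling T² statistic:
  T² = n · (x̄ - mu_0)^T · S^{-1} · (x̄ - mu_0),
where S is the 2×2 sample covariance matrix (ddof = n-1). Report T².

Step 1 — sample mean vector:
  mean(A) = (5 + 4 + 5 + 6 + 8 + 2) / 6 = 30/6 = 5
  mean(B) = (1 + 6 + 4 + 8 + 5 + 3) / 6 = 27/6 = 4.5
  x̄ = (5, 4.5),  deviation x̄ - mu_0 = (5, 4.5) - (5, 5) = (0, -0.5).

Step 2 — sample covariance matrix, S[i,j] = (1/(n-1)) · Σ_k (x_{k,i} - mean_i) · (x_{k,j} - mean_j), divisor n-1 = 5:
  S[A,A] = ((0)·(0) + (-1)·(-1) + (0)·(0) + (1)·(1) + (3)·(3) + (-3)·(-3)) / 5 = 20/5 = 4
  S[A,B] = ((0)·(-3.5) + (-1)·(1.5) + (0)·(-0.5) + (1)·(3.5) + (3)·(0.5) + (-3)·(-1.5)) / 5 = 8/5 = 1.6
  S[B,B] = ((-3.5)·(-3.5) + (1.5)·(1.5) + (-0.5)·(-0.5) + (3.5)·(3.5) + (0.5)·(0.5) + (-1.5)·(-1.5)) / 5 = 29.5/5 = 5.9
  S = [[4, 1.6],
 [1.6, 5.9]].

Step 3 — invert S. det(S) = 4·5.9 - (1.6)² = 21.04.
  S^{-1} = (1/det) · [[d, -b], [-b, a]] = [[0.2804, -0.076],
 [-0.076, 0.1901]].

Step 4 — quadratic form (x̄ - mu_0)^T · S^{-1} · (x̄ - mu_0):
  S^{-1} · (x̄ - mu_0) = (0.038, -0.0951),
  (x̄ - mu_0)^T · [...] = (0)·(0.038) + (-0.5)·(-0.0951) = 0.0475.

Step 5 — scale by n: T² = 6 · 0.0475 = 0.2852.

T² ≈ 0.2852


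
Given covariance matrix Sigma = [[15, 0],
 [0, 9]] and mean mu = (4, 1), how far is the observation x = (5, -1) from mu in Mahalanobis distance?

Step 1 — centre the observation: (x - mu) = (1, -2).

Step 2 — invert Sigma. det(Sigma) = 15·9 - (0)² = 135.
  Sigma^{-1} = (1/det) · [[d, -b], [-b, a]] = [[0.0667, 0],
 [0, 0.1111]].

Step 3 — form the quadratic (x - mu)^T · Sigma^{-1} · (x - mu):
  Sigma^{-1} · (x - mu) = (0.0667, -0.2222).
  (x - mu)^T · [Sigma^{-1} · (x - mu)] = (1)·(0.0667) + (-2)·(-0.2222) = 0.5111.

Step 4 — take square root: d = √(0.5111) ≈ 0.7149.

d(x, mu) = √(0.5111) ≈ 0.7149


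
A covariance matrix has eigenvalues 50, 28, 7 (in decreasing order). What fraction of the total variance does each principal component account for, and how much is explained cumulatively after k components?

Step 1 — total variance = trace(Sigma) = Σ λ_i = 50 + 28 + 7 = 85.

Step 2 — fraction explained by component i = λ_i / Σ λ:
  PC1: 50/85 = 0.5882
  PC2: 28/85 = 0.3294
  PC3: 7/85 = 0.0824

Step 3 — cumulative fraction after k components = (λ_1 + ... + λ_k) / Σ λ:
  k = 1: 50/85 = 0.5882
  k = 2: (50 + 28)/85 = 78/85 = 0.9176
  k = 3: (50 + 28 + 7)/85 = 85/85 = 1

Summary (fraction, with percent):

explained: PC1 0.5882 (58.82%), PC2 0.3294 (32.94%), PC3 0.0824 (8.24%);  cumulative: 0.5882, 0.9176, 1


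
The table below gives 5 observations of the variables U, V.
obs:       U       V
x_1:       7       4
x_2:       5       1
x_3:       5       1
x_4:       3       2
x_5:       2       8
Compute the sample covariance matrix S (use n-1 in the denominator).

Step 1 — column means:
  mean(U) = (7 + 5 + 5 + 3 + 2) / 5 = 22/5 = 4.4
  mean(V) = (4 + 1 + 1 + 2 + 8) / 5 = 16/5 = 3.2

Step 2 — sample covariance S[i,j] = (1/(n-1)) · Σ_k (x_{k,i} - mean_i) · (x_{k,j} - mean_j), with n-1 = 4.
  S[U,U] = ((2.6)·(2.6) + (0.6)·(0.6) + (0.6)·(0.6) + (-1.4)·(-1.4) + (-2.4)·(-2.4)) / 4 = 15.2/4 = 3.8
  S[U,V] = ((2.6)·(0.8) + (0.6)·(-2.2) + (0.6)·(-2.2) + (-1.4)·(-1.2) + (-2.4)·(4.8)) / 4 = -10.4/4 = -2.6
  S[V,V] = ((0.8)·(0.8) + (-2.2)·(-2.2) + (-2.2)·(-2.2) + (-1.2)·(-1.2) + (4.8)·(4.8)) / 4 = 34.8/4 = 8.7

S is symmetric (S[j,i] = S[i,j]). Assembling:

S = [[3.8, -2.6],
 [-2.6, 8.7]]


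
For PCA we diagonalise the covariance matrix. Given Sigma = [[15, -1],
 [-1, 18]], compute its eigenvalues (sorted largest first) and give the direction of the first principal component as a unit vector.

Step 1 — characteristic polynomial of 2×2 Sigma:
  det(Sigma - λI) = λ² - trace · λ + det = 0.
  trace = 15 + 18 = 33, det = 15·18 - (-1)² = 269.
Step 2 — discriminant:
  Δ = trace² - 4·det = 1089 - 1076 = 13.
Step 3 — eigenvalues:
  λ = (trace ± √Δ)/2 = (33 ± 3.6056)/2,
  λ_1 = 18.3028,  λ_2 = 14.6972.

Step 4 — unit eigenvector for λ_1: solve (Sigma - λ_1 I)v = 0. First row:
  (15 - 18.3028)·v_x + (-1)·v_y = 0, i.e. (-3.3028)·v_x + (-1)·v_y = 0,
  so v ∝ (b, λ_1 - a) = (-1, 3.3028); multiply by -1 so the first entry is positive: u = (1, -3.3028).
  ||u|| = √((1)² + (-3.3028)²) = √(11.9083) ≈ 3.4508,
  v_1 = u/||u|| ≈ (0.2898, -0.9571) (||v_1|| = 1).

λ_1 = 18.3028,  λ_2 = 14.6972;  v_1 ≈ (0.2898, -0.9571)


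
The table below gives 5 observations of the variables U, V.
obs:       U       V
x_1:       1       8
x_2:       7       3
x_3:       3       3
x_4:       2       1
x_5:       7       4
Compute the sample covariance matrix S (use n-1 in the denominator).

Step 1 — column means:
  mean(U) = (1 + 7 + 3 + 2 + 7) / 5 = 20/5 = 4
  mean(V) = (8 + 3 + 3 + 1 + 4) / 5 = 19/5 = 3.8

Step 2 — sample covariance S[i,j] = (1/(n-1)) · Σ_k (x_{k,i} - mean_i) · (x_{k,j} - mean_j), with n-1 = 4.
  S[U,U] = ((-3)·(-3) + (3)·(3) + (-1)·(-1) + (-2)·(-2) + (3)·(3)) / 4 = 32/4 = 8
  S[U,V] = ((-3)·(4.2) + (3)·(-0.8) + (-1)·(-0.8) + (-2)·(-2.8) + (3)·(0.2)) / 4 = -8/4 = -2
  S[V,V] = ((4.2)·(4.2) + (-0.8)·(-0.8) + (-0.8)·(-0.8) + (-2.8)·(-2.8) + (0.2)·(0.2)) / 4 = 26.8/4 = 6.7

S is symmetric (S[j,i] = S[i,j]). Assembling:

S = [[8, -2],
 [-2, 6.7]]


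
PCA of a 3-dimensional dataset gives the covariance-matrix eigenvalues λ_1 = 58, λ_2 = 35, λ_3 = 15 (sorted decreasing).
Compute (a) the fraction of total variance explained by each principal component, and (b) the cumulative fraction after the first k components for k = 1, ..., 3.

Step 1 — total variance = trace(Sigma) = Σ λ_i = 58 + 35 + 15 = 108.

Step 2 — fraction explained by component i = λ_i / Σ λ:
  PC1: 58/108 = 0.537
  PC2: 35/108 = 0.3241
  PC3: 15/108 = 0.1389

Step 3 — cumulative fraction after k components = (λ_1 + ... + λ_k) / Σ λ:
  k = 1: 58/108 = 0.537
  k = 2: (58 + 35)/108 = 93/108 = 0.8611
  k = 3: (58 + 35 + 15)/108 = 108/108 = 1

Summary (fraction, with percent):

explained: PC1 0.537 (53.7%), PC2 0.3241 (32.41%), PC3 0.1389 (13.89%);  cumulative: 0.537, 0.8611, 1


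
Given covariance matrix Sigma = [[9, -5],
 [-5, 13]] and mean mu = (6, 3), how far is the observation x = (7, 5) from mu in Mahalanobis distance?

Step 1 — centre the observation: (x - mu) = (1, 2).

Step 2 — invert Sigma. det(Sigma) = 9·13 - (-5)² = 92.
  Sigma^{-1} = (1/det) · [[d, -b], [-b, a]] = [[0.1413, 0.0543],
 [0.0543, 0.0978]].

Step 3 — form the quadratic (x - mu)^T · Sigma^{-1} · (x - mu):
  Sigma^{-1} · (x - mu) = (0.25, 0.25).
  (x - mu)^T · [Sigma^{-1} · (x - mu)] = (1)·(0.25) + (2)·(0.25) = 0.75.

Step 4 — take square root: d = √(0.75) ≈ 0.866.

d(x, mu) = √(0.75) ≈ 0.866


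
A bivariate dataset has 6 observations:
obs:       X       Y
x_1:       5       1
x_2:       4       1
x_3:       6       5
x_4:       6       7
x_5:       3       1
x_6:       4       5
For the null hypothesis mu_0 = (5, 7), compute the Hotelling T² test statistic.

Step 1 — sample mean vector:
  mean(X) = (5 + 4 + 6 + 6 + 3 + 4) / 6 = 28/6 = 4.6667
  mean(Y) = (1 + 1 + 5 + 7 + 1 + 5) / 6 = 20/6 = 3.3333
  x̄ = (4.6667, 3.3333),  deviation x̄ - mu_0 = (4.6667, 3.3333) - (5, 7) = (-0.3333, -3.6667).

Step 2 — sample covariance matrix, S[i,j] = (1/(n-1)) · Σ_k (x_{k,i} - mean_i) · (x_{k,j} - mean_j), divisor n-1 = 5:
  S[X,X] = ((0.3333)·(0.3333) + (-0.6667)·(-0.6667) + (1.3333)·(1.3333) + (1.3333)·(1.3333) + (-1.6667)·(-1.6667) + (-0.6667)·(-0.6667)) / 5 = 7.3333/5 = 1.4667
  S[X,Y] = ((0.3333)·(-2.3333) + (-0.6667)·(-2.3333) + (1.3333)·(1.6667) + (1.3333)·(3.6667) + (-1.6667)·(-2.3333) + (-0.6667)·(1.6667)) / 5 = 10.6667/5 = 2.1333
  S[Y,Y] = ((-2.3333)·(-2.3333) + (-2.3333)·(-2.3333) + (1.6667)·(1.6667) + (3.6667)·(3.6667) + (-2.3333)·(-2.3333) + (1.6667)·(1.6667)) / 5 = 35.3333/5 = 7.0667
  S = [[1.4667, 2.1333],
 [2.1333, 7.0667]].

Step 3 — invert S. det(S) = 1.4667·7.0667 - (2.1333)² = 5.8133.
  S^{-1} = (1/det) · [[d, -b], [-b, a]] = [[1.2156, -0.367],
 [-0.367, 0.2523]].

Step 4 — quadratic form (x̄ - mu_0)^T · S^{-1} · (x̄ - mu_0):
  S^{-1} · (x̄ - mu_0) = (0.9404, -0.8028),
  (x̄ - mu_0)^T · [...] = (-0.3333)·(0.9404) + (-3.6667)·(-0.8028) = 2.63.

Step 5 — scale by n: T² = 6 · 2.63 = 15.7798.

T² ≈ 15.7798


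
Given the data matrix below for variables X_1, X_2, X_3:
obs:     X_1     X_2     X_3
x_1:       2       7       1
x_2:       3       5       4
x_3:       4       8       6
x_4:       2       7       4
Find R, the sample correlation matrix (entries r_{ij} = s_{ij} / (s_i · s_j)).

Step 1 — column means:
  mean(X_1) = (2 + 3 + 4 + 2) / 4 = 11/4 = 2.75
  mean(X_2) = (7 + 5 + 8 + 7) / 4 = 27/4 = 6.75
  mean(X_3) = (1 + 4 + 6 + 4) / 4 = 15/4 = 3.75

Step 2 — sample variances and covariances s[i,j] = (1/(n-1)) · Σ_k (x_{k,i} - mean_i) · (x_{k,j} - mean_j), with n-1 = 3:
  s[X_1,X_1] = ((-0.75)·(-0.75) + (0.25)·(0.25) + (1.25)·(1.25) + (-0.75)·(-0.75)) / 3 = 2.75/3 = 0.9167
  s[X_1,X_2] = ((-0.75)·(0.25) + (0.25)·(-1.75) + (1.25)·(1.25) + (-0.75)·(0.25)) / 3 = 0.75/3 = 0.25
  s[X_1,X_3] = ((-0.75)·(-2.75) + (0.25)·(0.25) + (1.25)·(2.25) + (-0.75)·(0.25)) / 3 = 4.75/3 = 1.5833
  s[X_2,X_2] = ((0.25)·(0.25) + (-1.75)·(-1.75) + (1.25)·(1.25) + (0.25)·(0.25)) / 3 = 4.75/3 = 1.5833
  s[X_2,X_3] = ((0.25)·(-2.75) + (-1.75)·(0.25) + (1.25)·(2.25) + (0.25)·(0.25)) / 3 = 1.75/3 = 0.5833
  s[X_3,X_3] = ((-2.75)·(-2.75) + (0.25)·(0.25) + (2.25)·(2.25) + (0.25)·(0.25)) / 3 = 12.75/3 = 4.25
  Sample standard deviations s_i = √(s[i,i]):
  s(X_1) = √(0.9167) = 0.9574
  s(X_2) = √(1.5833) = 1.2583
  s(X_3) = √(4.25) = 2.0616

Step 3 — r_{ij} = s_{ij} / (s_i · s_j):
  r[X_1,X_1] = 1 (diagonal).
  r[X_1,X_2] = 0.25 / (0.9574 · 1.2583) = 0.25 / 1.2047 = 0.2075
  r[X_1,X_3] = 1.5833 / (0.9574 · 2.0616) = 1.5833 / 1.9738 = 0.8022
  r[X_2,X_2] = 1 (diagonal).
  r[X_2,X_3] = 0.5833 / (1.2583 · 2.0616) = 0.5833 / 2.5941 = 0.2249
  r[X_3,X_3] = 1 (diagonal).

R is symmetric with unit diagonal. Assembling:

R = [[1, 0.2075, 0.8022],
 [0.2075, 1, 0.2249],
 [0.8022, 0.2249, 1]]


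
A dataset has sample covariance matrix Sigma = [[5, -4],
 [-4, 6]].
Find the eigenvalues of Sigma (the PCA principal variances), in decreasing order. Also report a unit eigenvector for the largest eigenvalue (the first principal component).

Step 1 — characteristic polynomial of 2×2 Sigma:
  det(Sigma - λI) = λ² - trace · λ + det = 0.
  trace = 5 + 6 = 11, det = 5·6 - (-4)² = 14.
Step 2 — discriminant:
  Δ = trace² - 4·det = 121 - 56 = 65.
Step 3 — eigenvalues:
  λ = (trace ± √Δ)/2 = (11 ± 8.0623)/2,
  λ_1 = 9.5311,  λ_2 = 1.4689.

Step 4 — unit eigenvector for λ_1: solve (Sigma - λ_1 I)v = 0. First row:
  (5 - 9.5311)·v_x + (-4)·v_y = 0, i.e. (-4.5311)·v_x + (-4)·v_y = 0,
  so v ∝ (b, λ_1 - a) = (-4, 4.5311); multiply by -1 so the first entry is positive: u = (4, -4.5311).
  ||u|| = √((4)² + (-4.5311)²) = √(36.5311) ≈ 6.0441,
  v_1 = u/||u|| ≈ (0.6618, -0.7497) (||v_1|| = 1).

λ_1 = 9.5311,  λ_2 = 1.4689;  v_1 ≈ (0.6618, -0.7497)


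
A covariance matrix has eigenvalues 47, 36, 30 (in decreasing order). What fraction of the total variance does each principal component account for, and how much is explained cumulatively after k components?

Step 1 — total variance = trace(Sigma) = Σ λ_i = 47 + 36 + 30 = 113.

Step 2 — fraction explained by component i = λ_i / Σ λ:
  PC1: 47/113 = 0.4159
  PC2: 36/113 = 0.3186
  PC3: 30/113 = 0.2655

Step 3 — cumulative fraction after k components = (λ_1 + ... + λ_k) / Σ λ:
  k = 1: 47/113 = 0.4159
  k = 2: (47 + 36)/113 = 83/113 = 0.7345
  k = 3: (47 + 36 + 30)/113 = 113/113 = 1

Summary (fraction, with percent):

explained: PC1 0.4159 (41.59%), PC2 0.3186 (31.86%), PC3 0.2655 (26.55%);  cumulative: 0.4159, 0.7345, 1


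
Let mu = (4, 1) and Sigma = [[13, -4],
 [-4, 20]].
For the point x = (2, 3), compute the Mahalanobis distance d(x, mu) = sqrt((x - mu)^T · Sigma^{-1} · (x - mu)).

Step 1 — centre the observation: (x - mu) = (-2, 2).

Step 2 — invert Sigma. det(Sigma) = 13·20 - (-4)² = 244.
  Sigma^{-1} = (1/det) · [[d, -b], [-b, a]] = [[0.082, 0.0164],
 [0.0164, 0.0533]].

Step 3 — form the quadratic (x - mu)^T · Sigma^{-1} · (x - mu):
  Sigma^{-1} · (x - mu) = (-0.1311, 0.0738).
  (x - mu)^T · [Sigma^{-1} · (x - mu)] = (-2)·(-0.1311) + (2)·(0.0738) = 0.4098.

Step 4 — take square root: d = √(0.4098) ≈ 0.6402.

d(x, mu) = √(0.4098) ≈ 0.6402


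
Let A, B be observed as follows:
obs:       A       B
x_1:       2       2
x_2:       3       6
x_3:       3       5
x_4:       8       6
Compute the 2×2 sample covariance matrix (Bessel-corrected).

Step 1 — column means:
  mean(A) = (2 + 3 + 3 + 8) / 4 = 16/4 = 4
  mean(B) = (2 + 6 + 5 + 6) / 4 = 19/4 = 4.75

Step 2 — sample covariance S[i,j] = (1/(n-1)) · Σ_k (x_{k,i} - mean_i) · (x_{k,j} - mean_j), with n-1 = 3.
  S[A,A] = ((-2)·(-2) + (-1)·(-1) + (-1)·(-1) + (4)·(4)) / 3 = 22/3 = 7.3333
  S[A,B] = ((-2)·(-2.75) + (-1)·(1.25) + (-1)·(0.25) + (4)·(1.25)) / 3 = 9/3 = 3
  S[B,B] = ((-2.75)·(-2.75) + (1.25)·(1.25) + (0.25)·(0.25) + (1.25)·(1.25)) / 3 = 10.75/3 = 3.5833

S is symmetric (S[j,i] = S[i,j]). Assembling:

S = [[7.3333, 3],
 [3, 3.5833]]


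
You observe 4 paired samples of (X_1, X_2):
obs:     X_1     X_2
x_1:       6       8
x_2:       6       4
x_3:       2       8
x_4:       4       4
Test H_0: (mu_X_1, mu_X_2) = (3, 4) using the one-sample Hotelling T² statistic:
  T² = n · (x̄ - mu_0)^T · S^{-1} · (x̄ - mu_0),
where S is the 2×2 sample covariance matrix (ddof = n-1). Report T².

Step 1 — sample mean vector:
  mean(X_1) = (6 + 6 + 2 + 4) / 4 = 18/4 = 4.5
  mean(X_2) = (8 + 4 + 8 + 4) / 4 = 24/4 = 6
  x̄ = (4.5, 6),  deviation x̄ - mu_0 = (4.5, 6) - (3, 4) = (1.5, 2).

Step 2 — sample covariance matrix, S[i,j] = (1/(n-1)) · Σ_k (x_{k,i} - mean_i) · (x_{k,j} - mean_j), divisor n-1 = 3:
  S[X_1,X_1] = ((1.5)·(1.5) + (1.5)·(1.5) + (-2.5)·(-2.5) + (-0.5)·(-0.5)) / 3 = 11/3 = 3.6667
  S[X_1,X_2] = ((1.5)·(2) + (1.5)·(-2) + (-2.5)·(2) + (-0.5)·(-2)) / 3 = -4/3 = -1.3333
  S[X_2,X_2] = ((2)·(2) + (-2)·(-2) + (2)·(2) + (-2)·(-2)) / 3 = 16/3 = 5.3333
  S = [[3.6667, -1.3333],
 [-1.3333, 5.3333]].

Step 3 — invert S. det(S) = 3.6667·5.3333 - (-1.3333)² = 17.7778.
  S^{-1} = (1/det) · [[d, -b], [-b, a]] = [[0.3, 0.075],
 [0.075, 0.2062]].

Step 4 — quadratic form (x̄ - mu_0)^T · S^{-1} · (x̄ - mu_0):
  S^{-1} · (x̄ - mu_0) = (0.6, 0.525),
  (x̄ - mu_0)^T · [...] = (1.5)·(0.6) + (2)·(0.525) = 1.95.

Step 5 — scale by n: T² = 4 · 1.95 = 7.8.

T² ≈ 7.8


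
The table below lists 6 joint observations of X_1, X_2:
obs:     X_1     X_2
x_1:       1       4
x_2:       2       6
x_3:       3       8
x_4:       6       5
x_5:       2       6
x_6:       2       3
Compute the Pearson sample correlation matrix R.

Step 1 — column means:
  mean(X_1) = (1 + 2 + 3 + 6 + 2 + 2) / 6 = 16/6 = 2.6667
  mean(X_2) = (4 + 6 + 8 + 5 + 6 + 3) / 6 = 32/6 = 5.3333

Step 2 — sample variances and covariances s[i,j] = (1/(n-1)) · Σ_k (x_{k,i} - mean_i) · (x_{k,j} - mean_j), with n-1 = 5:
  s[X_1,X_1] = ((-1.6667)·(-1.6667) + (-0.6667)·(-0.6667) + (0.3333)·(0.3333) + (3.3333)·(3.3333) + (-0.6667)·(-0.6667) + (-0.6667)·(-0.6667)) / 5 = 15.3333/5 = 3.0667
  s[X_1,X_2] = ((-1.6667)·(-1.3333) + (-0.6667)·(0.6667) + (0.3333)·(2.6667) + (3.3333)·(-0.3333) + (-0.6667)·(0.6667) + (-0.6667)·(-2.3333)) / 5 = 2.6667/5 = 0.5333
  s[X_2,X_2] = ((-1.3333)·(-1.3333) + (0.6667)·(0.6667) + (2.6667)·(2.6667) + (-0.3333)·(-0.3333) + (0.6667)·(0.6667) + (-2.3333)·(-2.3333)) / 5 = 15.3333/5 = 3.0667
  Sample standard deviations s_i = √(s[i,i]):
  s(X_1) = √(3.0667) = 1.7512
  s(X_2) = √(3.0667) = 1.7512

Step 3 — r_{ij} = s_{ij} / (s_i · s_j):
  r[X_1,X_1] = 1 (diagonal).
  r[X_1,X_2] = 0.5333 / (1.7512 · 1.7512) = 0.5333 / 3.0667 = 0.1739
  r[X_2,X_2] = 1 (diagonal).

R is symmetric with unit diagonal. Assembling:

R = [[1, 0.1739],
 [0.1739, 1]]


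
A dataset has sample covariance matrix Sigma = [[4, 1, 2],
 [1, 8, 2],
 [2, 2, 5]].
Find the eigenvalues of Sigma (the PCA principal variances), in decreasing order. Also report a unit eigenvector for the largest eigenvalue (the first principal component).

Step 1 — characteristic polynomial p(λ) = det(λI - Sigma) = λ³ - tr·λ² + c_1·λ - det, where tr = trace, c_1 = sum of the principal 2×2 minors, det = det(Sigma):
  tr = 4 + 8 + 5 = 17,
  c_1 = (4·8 - (1)²) + (4·5 - (2)²) + (8·5 - (2)²) = 31 + 16 + 36 = 83,
  det = 4·(8·5 - (2)²) - (1)·((1)·5 - (2)·(2)) + (2)·((1)·(2) - 8·(2)) = 4·(36) - (1)·(1) + (2)·(-14) = 115.
  So p(λ) = λ³ - 17λ² + 83λ - 115.
Step 2 — look for an integer root (rational root theorem: any rational root is an integer divisor of 115). Testing λ = 5:
  p(5) = 125 - 425 + 415 - 115 = 0  ✓
  Dividing out (λ - 5): p(λ) = (λ - 5)(λ² - 12λ + 23).
Step 3 — remaining eigenvalues from the quadratic λ² - 12λ + 23 = 0:
  Δ = 12² - 4·23 = 144 - 92 = 52,  λ = (12 ± √52)/2 = (12 ± 7.2111)/2 ≈ 9.6056 or 2.3944.
  Sorted: λ_1 = 9.6056,  λ_2 = 5,  λ_3 = 2.3944  (check: sum = 17 = tr ✓).

Step 4 — unit eigenvector for λ_1 ≈ 9.6056: v spans the null space of (Sigma - λ_1 I), whose rows are
  r_1 = (-5.6056, 1, 2),  r_2 = (1, -1.6056, 2),  r_3 = (2, 2, -4.6056).
  v is orthogonal to every row, so take v ∝ r_1 × r_2 = ((1)·(2) - (2)·(-1.6056), (2)·(1) - (-5.6056)·(2), (-5.6056)·(-1.6056) - (1)·(1)) ≈ (5.2111, 13.2111, 8).
  Let u = (5.2111, 13.2111, 8).
  ||u|| = √((5.2111)² + (13.2111)² + (8)²) = √(265.6888) ≈ 16.3,  v_1 = u/||u|| ≈ (0.3197, 0.8105, 0.4908) (||v_1|| = 1).

λ_1 = 9.6056,  λ_2 = 5,  λ_3 = 2.3944;  v_1 ≈ (0.3197, 0.8105, 0.4908)
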